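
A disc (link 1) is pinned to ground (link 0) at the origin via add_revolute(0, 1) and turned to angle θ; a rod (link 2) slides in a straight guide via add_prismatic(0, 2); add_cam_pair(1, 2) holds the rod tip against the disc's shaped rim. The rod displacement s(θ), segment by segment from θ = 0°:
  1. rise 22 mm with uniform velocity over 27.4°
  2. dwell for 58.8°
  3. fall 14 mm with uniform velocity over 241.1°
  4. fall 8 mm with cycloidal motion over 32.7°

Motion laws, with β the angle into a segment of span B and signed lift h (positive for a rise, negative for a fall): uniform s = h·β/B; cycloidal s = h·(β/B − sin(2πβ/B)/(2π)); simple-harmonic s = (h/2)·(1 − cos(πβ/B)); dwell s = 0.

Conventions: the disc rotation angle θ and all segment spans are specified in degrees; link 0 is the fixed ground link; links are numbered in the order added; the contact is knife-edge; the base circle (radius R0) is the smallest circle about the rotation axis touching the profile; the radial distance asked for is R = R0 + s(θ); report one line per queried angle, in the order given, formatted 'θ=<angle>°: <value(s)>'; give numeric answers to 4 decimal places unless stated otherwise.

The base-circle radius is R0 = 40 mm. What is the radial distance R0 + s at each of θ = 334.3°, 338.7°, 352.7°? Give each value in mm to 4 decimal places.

segment 1 (0° to 27.4°, uniform, h = 22) is passed completely: s = 0.0000 + (22) = 22.0000
segment 2 (27.4° to 86.2°, dwell): s unchanged at 22.0000
segment 3 (86.2° to 327.3°, uniform, h = -14) is passed completely: s = 22.0000 + (-14) = 8.0000
θ = 334.3° falls in segment 4 (327.3° to 360°, cycloidal, h = -8): β = 334.3 − 327.3 = 7°, B = 32.7°; Δs = -8·(0.2141 − sin(2π·0.2141)/(2π)) = -0.4716; s = 8.0000 − 0.4716 = 7.5284
θ = 338.7° falls in segment 4 (327.3° to 360°, cycloidal, h = -8): β = 338.7 − 327.3 = 11.4°, B = 32.7°; Δs = -8·(0.3486 − sin(2π·0.3486)/(2π)) = -1.7525; s = 8.0000 − 1.7525 = 6.2475
θ = 352.7° falls in segment 4 (327.3° to 360°, cycloidal, h = -8): β = 352.7 − 327.3 = 25.4°, B = 32.7°; Δs = -8·(0.7768 − sin(2π·0.7768)/(2π)) = -7.4694; s = 8.0000 − 7.4694 = 0.5306
θ=334.3°: R = R0 + s = 40 + 7.5284 = 47.5284
θ=338.7°: R = R0 + s = 40 + 6.2475 = 46.2475
θ=352.7°: R = R0 + s = 40 + 0.5306 = 40.5306

θ=334.3°: 47.5284
θ=338.7°: 46.2475
θ=352.7°: 40.5306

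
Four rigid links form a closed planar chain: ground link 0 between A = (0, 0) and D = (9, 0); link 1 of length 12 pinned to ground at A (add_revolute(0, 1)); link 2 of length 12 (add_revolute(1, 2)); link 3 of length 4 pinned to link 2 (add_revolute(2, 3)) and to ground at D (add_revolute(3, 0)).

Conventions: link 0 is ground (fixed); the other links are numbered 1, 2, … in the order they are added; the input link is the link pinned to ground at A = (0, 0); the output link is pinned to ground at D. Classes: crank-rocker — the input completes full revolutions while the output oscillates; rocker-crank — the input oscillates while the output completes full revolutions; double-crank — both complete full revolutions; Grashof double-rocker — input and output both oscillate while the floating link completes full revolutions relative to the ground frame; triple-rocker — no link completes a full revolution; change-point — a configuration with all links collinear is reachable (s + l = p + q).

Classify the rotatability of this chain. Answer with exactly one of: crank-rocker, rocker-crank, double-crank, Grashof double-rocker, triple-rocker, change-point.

lengths: ground=9, input=12, coupler=12, output=4
sorted: s=4 (shortest), l=12 (longest), p+q=21
s + l = 16 vs p + q = 21
s + l < p + q (Grashof) with shortest = output link → rocker-crank

rocker-crank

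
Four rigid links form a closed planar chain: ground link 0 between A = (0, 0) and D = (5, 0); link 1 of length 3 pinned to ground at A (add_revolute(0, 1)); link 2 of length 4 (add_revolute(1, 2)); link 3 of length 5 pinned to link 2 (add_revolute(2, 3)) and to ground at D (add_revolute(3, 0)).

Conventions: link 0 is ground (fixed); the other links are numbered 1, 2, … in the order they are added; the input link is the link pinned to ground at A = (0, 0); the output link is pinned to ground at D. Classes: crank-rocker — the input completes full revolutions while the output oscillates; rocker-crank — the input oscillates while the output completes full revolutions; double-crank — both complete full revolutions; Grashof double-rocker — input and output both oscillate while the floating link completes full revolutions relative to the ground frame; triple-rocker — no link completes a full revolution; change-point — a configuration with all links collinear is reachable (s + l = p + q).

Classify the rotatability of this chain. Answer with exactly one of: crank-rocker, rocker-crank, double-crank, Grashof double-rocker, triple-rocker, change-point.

lengths: ground=5, input=3, coupler=4, output=5
sorted: s=3 (shortest), l=5 (longest), p+q=9
s + l = 8 vs p + q = 9
s + l < p + q (Grashof) with shortest = input link → crank-rocker

crank-rocker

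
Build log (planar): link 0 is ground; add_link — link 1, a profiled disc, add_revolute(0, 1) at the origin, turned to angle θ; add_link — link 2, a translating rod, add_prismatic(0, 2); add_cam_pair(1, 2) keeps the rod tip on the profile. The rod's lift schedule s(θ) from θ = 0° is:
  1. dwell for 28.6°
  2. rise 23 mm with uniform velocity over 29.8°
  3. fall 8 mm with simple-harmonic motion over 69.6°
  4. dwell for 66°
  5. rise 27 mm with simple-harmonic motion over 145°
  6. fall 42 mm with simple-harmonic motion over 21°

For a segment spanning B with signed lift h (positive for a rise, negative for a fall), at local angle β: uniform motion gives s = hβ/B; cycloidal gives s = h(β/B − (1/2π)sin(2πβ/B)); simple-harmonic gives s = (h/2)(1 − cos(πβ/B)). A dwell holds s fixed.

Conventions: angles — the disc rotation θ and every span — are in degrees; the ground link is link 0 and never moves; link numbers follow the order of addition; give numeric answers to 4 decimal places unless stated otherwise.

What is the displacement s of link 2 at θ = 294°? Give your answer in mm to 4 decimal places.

seg 1 [0°–28.6°] dwell: s stays 0.0000
seg 2 [28.6°–58.4°] uniform, h=23: full span → s += 23 → s = 23.0000
seg 3 [58.4°–128°] simple-harmonic, h=-8: full span → s += -8 → s = 15.0000
seg 4 [128°–194°] dwell: s stays 15.0000
seg 5 [194°–339°] simple-harmonic, h=27: θ=294° here. β=100, B=145. 27/2·(1 − cos(π·0.6897)) = 21.0760 → s = 36.0760

36.0760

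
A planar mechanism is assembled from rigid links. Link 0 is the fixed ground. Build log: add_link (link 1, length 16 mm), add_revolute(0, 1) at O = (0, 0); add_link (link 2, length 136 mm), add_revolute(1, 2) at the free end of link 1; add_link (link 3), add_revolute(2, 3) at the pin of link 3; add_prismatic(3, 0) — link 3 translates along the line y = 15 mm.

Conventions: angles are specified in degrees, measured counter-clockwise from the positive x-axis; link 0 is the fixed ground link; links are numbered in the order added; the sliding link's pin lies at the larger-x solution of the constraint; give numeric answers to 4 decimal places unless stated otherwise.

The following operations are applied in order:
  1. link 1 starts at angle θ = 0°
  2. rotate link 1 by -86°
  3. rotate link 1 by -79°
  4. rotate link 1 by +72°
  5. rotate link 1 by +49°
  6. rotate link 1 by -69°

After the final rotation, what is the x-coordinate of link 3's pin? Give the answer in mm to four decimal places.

geometry: r = 16 mm, L = 136 mm, e = 15 mm; θ starts at 0°
rotate link 1 by -86°: θ ← 0° -86° = -86°
rotate link 1 by -79°: θ ← -86° -79° = -165°
rotate link 1 by +72°: θ ← -165° +72° = -93°
rotate link 1 by +49°: θ ← -93° +49° = -44°
rotate link 1 by -69°: θ ← -44° -69° = -113°
crank pin P = (r cos θ, r sin θ) = (-6.251698, -14.728078)
h = r sin θ − e = -14.728078 − 15 = -29.728078
x = r cos θ + √(L² − h²) = -6.251698 + 132.711120 = 126.459422

126.4594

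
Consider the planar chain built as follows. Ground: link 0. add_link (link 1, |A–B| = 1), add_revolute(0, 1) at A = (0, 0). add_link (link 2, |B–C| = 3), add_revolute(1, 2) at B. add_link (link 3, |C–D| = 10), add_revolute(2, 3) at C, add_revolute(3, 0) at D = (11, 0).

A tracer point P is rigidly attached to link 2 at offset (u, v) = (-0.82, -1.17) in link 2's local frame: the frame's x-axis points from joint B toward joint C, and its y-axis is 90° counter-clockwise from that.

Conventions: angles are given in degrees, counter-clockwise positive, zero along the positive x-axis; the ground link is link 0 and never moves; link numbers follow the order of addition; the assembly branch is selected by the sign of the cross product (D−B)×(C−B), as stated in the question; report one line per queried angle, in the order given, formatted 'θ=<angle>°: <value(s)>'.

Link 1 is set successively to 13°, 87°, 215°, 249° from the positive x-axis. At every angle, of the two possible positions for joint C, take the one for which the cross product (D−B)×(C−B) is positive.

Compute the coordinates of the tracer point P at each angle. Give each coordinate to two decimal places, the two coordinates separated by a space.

A=(0,0), D=(11.00,0)
θ=13°: B = A + 1.00·(cos13°, sin13°) = (0.9744, 0.2250)
θ=13°: |BD| = 10.0282
θ=13°: circle(B,3.00) ∩ circle(D,10.00): a=0.4769, h=2.9619
θ=13°:   candidates: C₊=(1.5175,3.1754) cross=29.702; C₋=(1.3847,-2.7469) cross=-29.702
θ=13°:   branch + wants cross > 0 → take C=(1.5175,3.1754) (cross=29.702)
θ=13°: ex = (C−B)/|BC| = (0.1811,0.9835); ey = (-0.9835,0.1811)
θ=13°: P = B + -0.82·ex + -1.17·ey = (1.9766,-0.7933)
θ=87°: B = A + 1.00·(cos87°, sin87°) = (0.0523, 0.9986)
θ=87°: |BD| = 10.9931
θ=87°: circle(B,3.00) ∩ circle(D,10.00): a=1.3576, h=2.6752
θ=87°:   candidates: C₊=(1.6473,3.5395) cross=29.409; C₋=(1.1613,-1.7889) cross=-29.409
θ=87°:   branch + wants cross > 0 → take C=(1.6473,3.5395) (cross=29.409)
θ=87°: ex = (C−B)/|BC| = (0.5317,0.8470); ey = (-0.8470,0.5317)
θ=87°: P = B + -0.82·ex + -1.17·ey = (0.6073,-0.3179)
θ=215°: B = A + 1.00·(cos215°, sin215°) = (-0.8192, -0.5736)
θ=215°: |BD| = 11.8331
θ=215°: circle(B,3.00) ∩ circle(D,10.00): a=2.0714, h=2.1701
θ=215°:   candidates: C₊=(1.1446,1.6944) cross=25.679; C₋=(1.3550,-2.6407) cross=-25.679
θ=215°:   branch + wants cross > 0 → take C=(1.1446,1.6944) (cross=25.679)
θ=215°: ex = (C−B)/|BC| = (0.6546,0.7560); ey = (-0.7560,0.6546)
θ=215°: P = B + -0.82·ex + -1.17·ey = (-0.4714,-1.9594)
θ=249°: B = A + 1.00·(cos249°, sin249°) = (-0.3584, -0.9336)
θ=249°: |BD| = 11.3967
θ=249°: circle(B,3.00) ∩ circle(D,10.00): a=1.7059, h=2.4677
θ=249°:   candidates: C₊=(1.1397,1.6656) cross=28.124; C₋=(1.5440,-3.2533) cross=-28.124
θ=249°:   branch + wants cross > 0 → take C=(1.1397,1.6656) (cross=28.124)
θ=249°: ex = (C−B)/|BC| = (0.4994,0.8664); ey = (-0.8664,0.4994)
θ=249°: P = B + -0.82·ex + -1.17·ey = (0.2458,-2.2283)

θ=13°: 1.98 -0.79
θ=87°: 0.61 -0.32
θ=215°: -0.47 -1.96
θ=249°: 0.25 -2.23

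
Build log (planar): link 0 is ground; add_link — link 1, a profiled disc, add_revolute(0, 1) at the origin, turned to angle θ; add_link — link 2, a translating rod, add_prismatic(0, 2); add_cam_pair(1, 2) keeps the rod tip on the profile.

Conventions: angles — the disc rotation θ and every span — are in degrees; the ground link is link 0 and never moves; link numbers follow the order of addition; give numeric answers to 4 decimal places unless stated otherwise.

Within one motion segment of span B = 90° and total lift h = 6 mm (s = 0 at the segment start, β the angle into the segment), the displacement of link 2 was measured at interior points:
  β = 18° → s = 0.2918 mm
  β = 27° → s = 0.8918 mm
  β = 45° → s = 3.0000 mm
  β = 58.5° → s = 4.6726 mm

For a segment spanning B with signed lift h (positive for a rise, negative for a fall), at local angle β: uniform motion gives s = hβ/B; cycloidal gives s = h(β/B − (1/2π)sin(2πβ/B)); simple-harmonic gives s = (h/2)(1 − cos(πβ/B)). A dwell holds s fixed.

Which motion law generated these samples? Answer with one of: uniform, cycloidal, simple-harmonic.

candidates at β/B = r: uniform s = h·r (linear in β); cycloidal s = h·(r − sin(2πr)/(2π)); simple-harmonic s = (h/2)(1 − cos(πr))
β=18°: printed 0.2918 | uniform 1.2000, cycloidal 0.2918, simple-harmonic 0.5729
β=27°: printed 0.8918 | uniform 1.8000, cycloidal 0.8918, simple-harmonic 1.2366
β=45°: printed 3.0000 | uniform 3.0000, cycloidal 3.0000, simple-harmonic 3.0000
β=58.5°: printed 4.6726 | uniform 3.9000, cycloidal 4.6726, simple-harmonic 4.3620
only one law matches every sample → cycloidal

cycloidal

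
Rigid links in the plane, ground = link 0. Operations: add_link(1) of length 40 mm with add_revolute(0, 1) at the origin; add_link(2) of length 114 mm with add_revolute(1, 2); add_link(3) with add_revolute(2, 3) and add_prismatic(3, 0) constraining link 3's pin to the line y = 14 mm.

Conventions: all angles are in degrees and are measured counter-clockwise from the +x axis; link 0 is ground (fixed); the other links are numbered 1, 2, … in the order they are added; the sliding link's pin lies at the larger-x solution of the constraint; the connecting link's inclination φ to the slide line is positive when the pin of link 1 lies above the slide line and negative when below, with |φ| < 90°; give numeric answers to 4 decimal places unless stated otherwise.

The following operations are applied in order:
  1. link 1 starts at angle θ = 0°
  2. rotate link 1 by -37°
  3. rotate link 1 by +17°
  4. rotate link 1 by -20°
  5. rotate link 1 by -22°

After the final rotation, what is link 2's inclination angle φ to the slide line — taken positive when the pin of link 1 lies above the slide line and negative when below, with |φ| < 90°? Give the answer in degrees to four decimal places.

geometry: r = 40 mm, L = 114 mm, e = 14 mm; θ starts at 0°
rotate link 1 by -37°: θ ← 0° -37° = -37°
rotate link 1 by +17°: θ ← -37° +17° = -20°
rotate link 1 by -20°: θ ← -20° -20° = -40°
rotate link 1 by -22°: θ ← -40° -22° = -62°
h = r sin θ − e = -35.317904 − 14 = -49.317904
sin φ = h / L = -49.317904 / 114 = -0.43261319
φ = arcsin(-0.43261319) = -25.633514°

-25.6335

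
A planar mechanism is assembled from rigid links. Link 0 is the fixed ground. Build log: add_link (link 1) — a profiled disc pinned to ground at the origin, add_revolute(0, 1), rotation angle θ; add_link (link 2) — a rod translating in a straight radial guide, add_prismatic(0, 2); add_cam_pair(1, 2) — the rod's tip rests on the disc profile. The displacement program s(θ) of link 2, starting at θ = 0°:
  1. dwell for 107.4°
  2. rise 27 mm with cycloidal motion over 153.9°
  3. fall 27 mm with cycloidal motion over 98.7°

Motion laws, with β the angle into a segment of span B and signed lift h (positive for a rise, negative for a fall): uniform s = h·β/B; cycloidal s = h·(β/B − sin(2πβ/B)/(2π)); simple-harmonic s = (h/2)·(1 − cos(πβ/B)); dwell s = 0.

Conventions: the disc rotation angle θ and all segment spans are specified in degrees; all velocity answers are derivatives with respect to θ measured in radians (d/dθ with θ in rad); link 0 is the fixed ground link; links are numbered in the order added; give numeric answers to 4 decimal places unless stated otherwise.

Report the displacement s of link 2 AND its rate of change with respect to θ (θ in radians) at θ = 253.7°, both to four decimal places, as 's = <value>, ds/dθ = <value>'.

seg 1 [0°–107.4°] dwell: s stays 0.0000
seg 2 [107.4°–261.3°] cycloidal, h=27: θ=253.7° here. β=146.3, B=153.9. 27·(0.9506 − sin(2π·0.9506)/(2π)) = 26.9787 → s = 26.9787
velocity in seg [107.4°–261.3°] (cycloidal), θ in radians: β = 146.3° = 2.5534 rad, B = 153.9° = 2.6861 rad; ds/dθ = (h/B)(1 − cos(2πβ/B)) = (27/2.6861)(1 − cos(2π·0.9506)) = 0.479999 mm/rad

s = 26.9787, ds/dθ = 0.4800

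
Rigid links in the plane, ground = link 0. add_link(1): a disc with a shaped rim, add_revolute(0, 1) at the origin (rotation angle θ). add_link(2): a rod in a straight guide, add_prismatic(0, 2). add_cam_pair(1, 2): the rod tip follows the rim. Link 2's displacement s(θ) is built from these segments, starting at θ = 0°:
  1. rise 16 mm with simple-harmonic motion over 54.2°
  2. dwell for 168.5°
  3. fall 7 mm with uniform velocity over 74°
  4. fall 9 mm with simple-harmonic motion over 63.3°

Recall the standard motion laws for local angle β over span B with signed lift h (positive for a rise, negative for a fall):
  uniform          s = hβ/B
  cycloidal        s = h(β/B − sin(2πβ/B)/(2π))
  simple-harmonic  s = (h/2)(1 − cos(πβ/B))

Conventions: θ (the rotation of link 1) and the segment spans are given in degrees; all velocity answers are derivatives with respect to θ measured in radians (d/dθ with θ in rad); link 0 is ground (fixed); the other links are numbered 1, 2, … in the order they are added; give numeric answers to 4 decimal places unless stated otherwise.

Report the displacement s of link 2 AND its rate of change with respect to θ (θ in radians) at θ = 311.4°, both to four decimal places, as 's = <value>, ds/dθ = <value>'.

segment 1 (0° to 54.2°, simple-harmonic, h = 16) is passed completely: s = 0.0000 + (16) = 16.0000
segment 2 (54.2° to 222.7°, dwell): s unchanged at 16.0000
segment 3 (222.7° to 296.7°, uniform, h = -7) is passed completely: s = 16.0000 + (-7) = 9.0000
θ = 311.4° falls in segment 4 (296.7° to 360°, simple-harmonic, h = -9): β = 311.4 − 296.7 = 14.7°, B = 63.3°; Δs = -9/2·(1 − cos(π·0.2322)) = -1.1454; s = 9.0000 − 1.1454 = 7.8546
velocity in seg [296.7°–360°] (simple-harmonic), θ in radians: β = 14.7° = 0.2566 rad, B = 63.3° = 1.1048 rad; ds/dθ = (πh/(2B)) sin(πβ/B) = (π·(-9)/(2·1.1048)) sin(π·0.2322) = -8.529246 mm/rad

s = 7.8546, ds/dθ = -8.5292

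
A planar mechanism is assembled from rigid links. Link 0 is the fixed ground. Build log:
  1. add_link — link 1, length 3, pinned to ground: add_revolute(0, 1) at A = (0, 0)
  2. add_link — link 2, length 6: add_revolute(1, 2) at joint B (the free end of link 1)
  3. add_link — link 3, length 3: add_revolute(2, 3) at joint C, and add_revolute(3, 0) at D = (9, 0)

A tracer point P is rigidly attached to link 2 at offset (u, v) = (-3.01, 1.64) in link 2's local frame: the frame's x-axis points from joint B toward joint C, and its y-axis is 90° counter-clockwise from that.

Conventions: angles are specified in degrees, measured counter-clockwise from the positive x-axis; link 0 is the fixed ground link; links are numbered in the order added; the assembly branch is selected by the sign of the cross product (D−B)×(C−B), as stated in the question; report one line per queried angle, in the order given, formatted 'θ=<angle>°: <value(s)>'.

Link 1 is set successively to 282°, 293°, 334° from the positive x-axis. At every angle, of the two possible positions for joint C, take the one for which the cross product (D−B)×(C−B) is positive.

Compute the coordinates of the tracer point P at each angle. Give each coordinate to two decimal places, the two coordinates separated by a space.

A=(0,0), D=(9.00,0)
θ=282°: B = A + 3.00·(cos282°, sin282°) = (0.6237, -2.9344)
θ=282°: |BD| = 8.8754
θ=282°: circle(B,6.00) ∩ circle(D,3.00): a=5.9588, h=0.7023
θ=282°:   candidates: C₊=(6.0152,-0.3015) cross=6.233; C₋=(6.4796,-1.6271) cross=-6.233
θ=282°:   branch + wants cross > 0 → take C=(6.0152,-0.3015) (cross=6.233)
θ=282°: ex = (C−B)/|BC| = (0.8986,0.4388); ey = (-0.4388,0.8986)
θ=282°: P = B + -3.01·ex + 1.64·ey = (-2.8006,-2.7816)
θ=293°: B = A + 3.00·(cos293°, sin293°) = (1.1722, -2.7615)
θ=293°: |BD| = 8.3006
θ=293°: circle(B,6.00) ∩ circle(D,3.00): a=5.7767, h=1.6217
θ=293°:   candidates: C₊=(6.0803,0.6896) cross=13.461; C₋=(7.1593,-2.3690) cross=-13.461
θ=293°:   branch + wants cross > 0 → take C=(6.0803,0.6896) (cross=13.461)
θ=293°: ex = (C−B)/|BC| = (0.8180,0.5752); ey = (-0.5752,0.8180)
θ=293°: P = B + -3.01·ex + 1.64·ey = (-2.2334,-3.1513)
θ=334°: B = A + 3.00·(cos334°, sin334°) = (2.6964, -1.3151)
θ=334°: |BD| = 6.4393
θ=334°: circle(B,6.00) ∩ circle(D,3.00): a=5.3162, h=2.7818
θ=334°:   candidates: C₊=(7.3324,2.4938) cross=17.913; C₋=(8.4686,-2.9526) cross=-17.913
θ=334°:   branch + wants cross > 0 → take C=(7.3324,2.4938) (cross=17.913)
θ=334°: ex = (C−B)/|BC| = (0.7727,0.6348); ey = (-0.6348,0.7727)
θ=334°: P = B + -3.01·ex + 1.64·ey = (-0.6704,-1.9587)

θ=282°: -2.80 -2.78
θ=293°: -2.23 -3.15
θ=334°: -0.67 -1.96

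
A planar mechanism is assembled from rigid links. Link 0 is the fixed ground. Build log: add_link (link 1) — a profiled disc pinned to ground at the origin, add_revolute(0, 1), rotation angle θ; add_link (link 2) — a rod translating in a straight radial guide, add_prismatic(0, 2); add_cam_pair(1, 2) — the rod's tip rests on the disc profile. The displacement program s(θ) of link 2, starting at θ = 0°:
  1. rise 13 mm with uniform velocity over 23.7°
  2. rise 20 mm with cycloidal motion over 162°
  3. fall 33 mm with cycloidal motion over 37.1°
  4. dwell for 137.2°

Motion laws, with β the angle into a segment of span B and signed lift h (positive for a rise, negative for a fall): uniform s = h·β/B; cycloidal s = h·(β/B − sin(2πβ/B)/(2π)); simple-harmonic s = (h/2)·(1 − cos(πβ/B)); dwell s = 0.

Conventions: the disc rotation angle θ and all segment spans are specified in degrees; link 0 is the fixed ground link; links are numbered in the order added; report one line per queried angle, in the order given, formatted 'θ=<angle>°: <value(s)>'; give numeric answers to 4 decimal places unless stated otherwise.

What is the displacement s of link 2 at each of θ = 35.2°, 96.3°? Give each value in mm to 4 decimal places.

seg 1 [0°–23.7°] uniform, h=13: full span → s += 13 → s = 13.0000
seg 2 [23.7°–185.7°] cycloidal, h=20: θ=35.2° here. β=11.5, B=162. 20·(0.0710 − sin(2π·0.0710)/(2π)) = 0.0466 → s = 13.0466
seg 2 [23.7°–185.7°] cycloidal, h=20: θ=96.3° here. β=72.6, B=162. 20·(0.4481 − sin(2π·0.4481)/(2π)) = 7.9442 → s = 20.9442

θ=35.2°: 13.0466
θ=96.3°: 20.9442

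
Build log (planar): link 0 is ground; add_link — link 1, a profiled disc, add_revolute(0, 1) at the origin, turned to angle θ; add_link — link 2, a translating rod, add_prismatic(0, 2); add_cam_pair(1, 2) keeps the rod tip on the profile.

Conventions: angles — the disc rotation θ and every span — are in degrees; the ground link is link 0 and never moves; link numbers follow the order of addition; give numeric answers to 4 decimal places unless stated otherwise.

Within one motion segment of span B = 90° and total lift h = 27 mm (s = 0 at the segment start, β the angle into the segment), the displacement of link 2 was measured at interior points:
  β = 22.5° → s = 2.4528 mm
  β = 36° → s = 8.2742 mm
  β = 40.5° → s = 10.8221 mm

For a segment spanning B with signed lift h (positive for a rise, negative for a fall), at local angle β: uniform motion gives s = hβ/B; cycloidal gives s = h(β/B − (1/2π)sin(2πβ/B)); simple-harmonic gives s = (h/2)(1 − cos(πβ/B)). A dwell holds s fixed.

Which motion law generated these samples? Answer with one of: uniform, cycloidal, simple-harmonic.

candidates at β/B = r: uniform s = h·r (linear in β); cycloidal s = h·(r − sin(2πr)/(2π)); simple-harmonic s = (h/2)(1 − cos(πr))
β=22.5°: printed 2.4528 | uniform 6.7500, cycloidal 2.4528, simple-harmonic 3.9541
β=36°: printed 8.2742 | uniform 10.8000, cycloidal 8.2742, simple-harmonic 9.3283
β=40.5°: printed 10.8221 | uniform 12.1500, cycloidal 10.8221, simple-harmonic 11.3881
only one law matches every sample → cycloidal

cycloidal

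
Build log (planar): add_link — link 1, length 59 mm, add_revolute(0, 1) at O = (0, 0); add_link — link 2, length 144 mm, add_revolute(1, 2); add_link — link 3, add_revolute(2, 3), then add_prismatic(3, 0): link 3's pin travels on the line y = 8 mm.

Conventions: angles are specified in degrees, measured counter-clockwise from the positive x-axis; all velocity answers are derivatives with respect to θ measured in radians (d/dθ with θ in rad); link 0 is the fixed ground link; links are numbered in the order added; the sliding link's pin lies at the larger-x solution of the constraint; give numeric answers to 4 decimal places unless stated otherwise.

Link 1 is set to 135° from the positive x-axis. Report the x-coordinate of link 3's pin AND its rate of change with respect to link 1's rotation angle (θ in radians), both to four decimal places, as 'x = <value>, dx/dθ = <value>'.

geometry: r = 59 mm, L = 144 mm, e = 8 mm
crank pin P = (r cos θ, r sin θ) = (-41.719300, 41.719300)
h = r sin θ − e = 41.719300 − 8 = 33.719300
x = r cos θ + √(L² − h²) = -41.719300 + 139.996460 = 98.277160
dx/dθ = −r sin θ − h·r cos θ/√(L² − h²) (θ in radians; h = 33.719300) = -31.670863

x = 98.2772, dx/dθ = -31.6709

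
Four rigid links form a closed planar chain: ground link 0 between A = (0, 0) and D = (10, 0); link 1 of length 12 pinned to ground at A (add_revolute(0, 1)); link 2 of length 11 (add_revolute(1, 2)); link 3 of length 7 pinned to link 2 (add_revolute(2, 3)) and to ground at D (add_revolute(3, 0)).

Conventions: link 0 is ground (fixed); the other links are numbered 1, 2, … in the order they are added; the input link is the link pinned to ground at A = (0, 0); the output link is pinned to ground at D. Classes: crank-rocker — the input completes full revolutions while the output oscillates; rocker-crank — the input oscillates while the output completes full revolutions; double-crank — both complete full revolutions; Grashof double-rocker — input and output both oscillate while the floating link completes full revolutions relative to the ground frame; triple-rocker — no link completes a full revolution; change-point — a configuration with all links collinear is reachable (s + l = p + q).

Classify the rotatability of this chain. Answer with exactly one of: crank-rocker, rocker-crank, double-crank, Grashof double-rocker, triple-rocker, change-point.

lengths: ground=10, input=12, coupler=11, output=7
sorted: s=7 (shortest), l=12 (longest), p+q=21
s + l = 19 vs p + q = 21
s + l < p + q (Grashof) with shortest = output link → rocker-crank

rocker-crank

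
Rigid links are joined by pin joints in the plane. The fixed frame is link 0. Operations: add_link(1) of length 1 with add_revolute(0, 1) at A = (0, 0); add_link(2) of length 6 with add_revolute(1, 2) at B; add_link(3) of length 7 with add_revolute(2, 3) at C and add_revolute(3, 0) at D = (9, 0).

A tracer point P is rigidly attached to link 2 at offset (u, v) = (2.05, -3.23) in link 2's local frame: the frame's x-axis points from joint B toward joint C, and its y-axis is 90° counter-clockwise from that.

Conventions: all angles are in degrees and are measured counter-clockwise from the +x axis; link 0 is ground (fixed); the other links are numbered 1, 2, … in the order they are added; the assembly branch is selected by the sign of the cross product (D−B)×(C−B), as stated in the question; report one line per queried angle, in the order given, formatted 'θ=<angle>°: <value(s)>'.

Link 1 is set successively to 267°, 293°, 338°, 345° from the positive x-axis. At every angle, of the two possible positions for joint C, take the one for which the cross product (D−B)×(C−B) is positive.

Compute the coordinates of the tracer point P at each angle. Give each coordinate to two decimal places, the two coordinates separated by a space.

A=(0,0), D=(9.00,0)
θ=267°: B = A + 1.00·(cos267°, sin267°) = (-0.0523, -0.9986)
θ=267°: |BD| = 9.1073
θ=267°: circle(B,6.00) ∩ circle(D,7.00): a=3.8399, h=4.6103
θ=267°:   candidates: C₊=(3.2589,4.0049) cross=41.987; C₋=(4.2700,-5.1601) cross=-41.987
θ=267°:   branch + wants cross > 0 → take C=(3.2589,4.0049) (cross=41.987)
θ=267°: ex = (C−B)/|BC| = (0.5519,0.8339); ey = (-0.8339,0.5519)
θ=267°: P = B + 2.05·ex + -3.23·ey = (3.7726,-1.0716)
θ=293°: B = A + 1.00·(cos293°, sin293°) = (0.3907, -0.9205)
θ=293°: |BD| = 8.6583
θ=293°: circle(B,6.00) ∩ circle(D,7.00): a=3.5784, h=4.8161
θ=293°:   candidates: C₊=(3.4369,4.2487) cross=41.699; C₋=(4.4609,-5.3289) cross=-41.699
θ=293°:   branch + wants cross > 0 → take C=(3.4369,4.2487) (cross=41.699)
θ=293°: ex = (C−B)/|BC| = (0.5077,0.8615); ey = (-0.8615,0.5077)
θ=293°: P = B + 2.05·ex + -3.23·ey = (4.2143,-0.7942)
θ=338°: B = A + 1.00·(cos338°, sin338°) = (0.9272, -0.3746)
θ=338°: |BD| = 8.0815
θ=338°: circle(B,6.00) ∩ circle(D,7.00): a=3.2364, h=5.0523
θ=338°:   candidates: C₊=(3.9260,4.8223) cross=40.830; C₋=(4.3943,-5.2714) cross=-40.830
θ=338°:   branch + wants cross > 0 → take C=(3.9260,4.8223) (cross=40.830)
θ=338°: ex = (C−B)/|BC| = (0.4998,0.8661); ey = (-0.8661,0.4998)
θ=338°: P = B + 2.05·ex + -3.23·ey = (4.7494,-0.2134)
θ=345°: B = A + 1.00·(cos345°, sin345°) = (0.9659, -0.2588)
θ=345°: |BD| = 8.0382
θ=345°: circle(B,6.00) ∩ circle(D,7.00): a=3.2105, h=5.0688
θ=345°:   candidates: C₊=(4.0115,4.9107) cross=40.744; C₋=(4.3380,-5.2216) cross=-40.744
θ=345°:   branch + wants cross > 0 → take C=(4.0115,4.9107) (cross=40.744)
θ=345°: ex = (C−B)/|BC| = (0.5076,0.8616); ey = (-0.8616,0.5076)
θ=345°: P = B + 2.05·ex + -3.23·ey = (4.7895,-0.1321)

θ=267°: 3.77 -1.07
θ=293°: 4.21 -0.79
θ=338°: 4.75 -0.21
θ=345°: 4.79 -0.13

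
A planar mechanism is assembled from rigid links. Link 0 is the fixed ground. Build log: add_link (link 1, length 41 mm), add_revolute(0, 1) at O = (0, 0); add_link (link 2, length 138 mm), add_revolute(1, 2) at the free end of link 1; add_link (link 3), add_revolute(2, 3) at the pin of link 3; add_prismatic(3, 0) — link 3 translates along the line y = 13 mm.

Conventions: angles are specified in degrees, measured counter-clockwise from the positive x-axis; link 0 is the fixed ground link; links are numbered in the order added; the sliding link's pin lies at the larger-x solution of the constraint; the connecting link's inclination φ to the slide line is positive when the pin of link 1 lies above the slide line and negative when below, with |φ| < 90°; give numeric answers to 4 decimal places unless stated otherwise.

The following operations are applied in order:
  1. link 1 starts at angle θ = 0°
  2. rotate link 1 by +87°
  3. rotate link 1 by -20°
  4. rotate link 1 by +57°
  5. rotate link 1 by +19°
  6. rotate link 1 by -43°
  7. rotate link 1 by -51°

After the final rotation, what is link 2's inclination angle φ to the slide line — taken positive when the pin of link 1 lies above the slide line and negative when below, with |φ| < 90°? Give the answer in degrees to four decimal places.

geometry: r = 41 mm, L = 138 mm, e = 13 mm; θ starts at 0°
rotate link 1 by +87°: θ ← 0° +87° = 87°
rotate link 1 by -20°: θ ← 87° -20° = 67°
rotate link 1 by +57°: θ ← 67° +57° = 124°
rotate link 1 by +19°: θ ← 124° +19° = 143°
rotate link 1 by -43°: θ ← 143° -43° = 100°
rotate link 1 by -51°: θ ← 100° -51° = 49°
h = r sin θ − e = 30.943093 − 13 = 17.943093
sin φ = h / L = 17.943093 / 138 = 0.13002241
φ = arcsin(0.13002241) = 7.470887°

7.4709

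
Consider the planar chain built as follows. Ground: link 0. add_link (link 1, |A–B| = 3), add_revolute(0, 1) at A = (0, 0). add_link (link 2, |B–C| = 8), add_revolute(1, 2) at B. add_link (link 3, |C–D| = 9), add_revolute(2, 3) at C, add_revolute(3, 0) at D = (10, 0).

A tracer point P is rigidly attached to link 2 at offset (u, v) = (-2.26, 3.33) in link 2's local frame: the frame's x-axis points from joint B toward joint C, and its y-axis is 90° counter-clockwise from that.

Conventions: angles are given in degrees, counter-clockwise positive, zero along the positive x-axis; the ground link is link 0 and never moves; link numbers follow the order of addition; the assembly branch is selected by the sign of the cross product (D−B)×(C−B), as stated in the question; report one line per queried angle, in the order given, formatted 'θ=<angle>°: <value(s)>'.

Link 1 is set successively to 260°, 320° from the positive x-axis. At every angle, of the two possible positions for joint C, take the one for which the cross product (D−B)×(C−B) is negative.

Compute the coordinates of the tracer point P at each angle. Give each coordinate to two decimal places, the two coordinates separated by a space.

A=(0,0), D=(10.00,0)
θ=260°: B = A + 3.00·(cos260°, sin260°) = (-0.5209, -2.9544)
θ=260°: |BD| = 10.9279
θ=260°: circle(B,8.00) ∩ circle(D,9.00): a=4.6861, h=6.4838
θ=260°:   candidates: C₊=(2.2377,4.5549) cross=70.855; C₋=(5.7436,-7.9299) cross=-70.855
θ=260°:   branch - wants cross < 0 → take C=(5.7436,-7.9299) (cross=-70.855)
θ=260°: ex = (C−B)/|BC| = (0.7831,-0.6219); ey = (0.6219,0.7831)
θ=260°: P = B + -2.26·ex + 3.33·ey = (-0.2196,1.0588)
θ=320°: B = A + 3.00·(cos320°, sin320°) = (2.2981, -1.9284)
θ=320°: |BD| = 7.9396
θ=320°: circle(B,8.00) ∩ circle(D,9.00): a=2.8992, h=7.4562
θ=320°:   candidates: C₊=(3.2996,6.0087) cross=59.199; C₋=(6.9215,-8.4571) cross=-59.199
θ=320°:   branch - wants cross < 0 → take C=(6.9215,-8.4571) (cross=-59.199)
θ=320°: ex = (C−B)/|BC| = (0.5779,-0.8161); ey = (0.8161,0.5779)
θ=320°: P = B + -2.26·ex + 3.33·ey = (3.7096,1.8405)

θ=260°: -0.22 1.06
θ=320°: 3.71 1.84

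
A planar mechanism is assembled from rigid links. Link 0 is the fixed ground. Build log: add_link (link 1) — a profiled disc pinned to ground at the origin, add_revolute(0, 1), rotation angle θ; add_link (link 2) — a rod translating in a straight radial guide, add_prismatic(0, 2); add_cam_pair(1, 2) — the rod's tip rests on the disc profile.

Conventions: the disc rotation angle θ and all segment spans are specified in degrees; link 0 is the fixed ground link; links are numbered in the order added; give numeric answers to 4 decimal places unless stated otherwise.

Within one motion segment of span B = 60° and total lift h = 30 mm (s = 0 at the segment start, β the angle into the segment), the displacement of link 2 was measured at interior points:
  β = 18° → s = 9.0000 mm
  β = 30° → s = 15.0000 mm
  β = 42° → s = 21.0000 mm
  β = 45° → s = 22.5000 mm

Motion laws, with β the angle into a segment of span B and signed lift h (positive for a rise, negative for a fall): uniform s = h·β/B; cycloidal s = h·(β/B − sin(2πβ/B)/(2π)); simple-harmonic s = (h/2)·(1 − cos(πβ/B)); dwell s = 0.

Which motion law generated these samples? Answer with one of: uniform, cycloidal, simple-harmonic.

candidates at β/B = r: uniform s = h·r (linear in β); cycloidal s = h·(r − sin(2πr)/(2π)); simple-harmonic s = (h/2)(1 − cos(πr))
β=18°: printed 9.0000 | uniform 9.0000, cycloidal 4.4590, simple-harmonic 6.1832
β=30°: printed 15.0000 | uniform 15.0000, cycloidal 15.0000, simple-harmonic 15.0000
β=42°: printed 21.0000 | uniform 21.0000, cycloidal 25.5410, simple-harmonic 23.8168
β=45°: printed 22.5000 | uniform 22.5000, cycloidal 27.2746, simple-harmonic 25.6066
only one law matches every sample → uniform

uniform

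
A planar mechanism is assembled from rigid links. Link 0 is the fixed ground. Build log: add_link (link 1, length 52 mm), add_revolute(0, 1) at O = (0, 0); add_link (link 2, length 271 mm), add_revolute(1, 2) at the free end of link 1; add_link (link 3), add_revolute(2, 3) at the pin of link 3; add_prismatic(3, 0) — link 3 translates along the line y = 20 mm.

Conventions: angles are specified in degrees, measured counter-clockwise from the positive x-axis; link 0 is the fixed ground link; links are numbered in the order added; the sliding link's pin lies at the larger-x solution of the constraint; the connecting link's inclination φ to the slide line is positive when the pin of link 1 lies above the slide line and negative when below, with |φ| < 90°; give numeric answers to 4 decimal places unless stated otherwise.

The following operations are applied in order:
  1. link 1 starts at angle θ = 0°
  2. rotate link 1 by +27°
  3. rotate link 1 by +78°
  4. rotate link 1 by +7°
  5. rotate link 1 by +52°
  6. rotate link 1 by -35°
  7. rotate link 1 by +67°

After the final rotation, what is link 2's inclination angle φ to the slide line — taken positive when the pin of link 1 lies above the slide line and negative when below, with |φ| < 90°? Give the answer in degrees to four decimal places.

geometry: r = 52 mm, L = 271 mm, e = 20 mm; θ starts at 0°
rotate link 1 by +27°: θ ← 0° +27° = 27°
rotate link 1 by +78°: θ ← 27° +78° = 105°
rotate link 1 by +7°: θ ← 105° +7° = 112°
rotate link 1 by +52°: θ ← 112° +52° = 164°
rotate link 1 by -35°: θ ← 164° -35° = 129°
rotate link 1 by +67°: θ ← 129° +67° = 196°
h = r sin θ − e = -14.333143 − 20 = -34.333143
sin φ = h / L = -34.333143 / 271 = -0.12669056
φ = arcsin(-0.12669056) = -7.278394°

-7.2784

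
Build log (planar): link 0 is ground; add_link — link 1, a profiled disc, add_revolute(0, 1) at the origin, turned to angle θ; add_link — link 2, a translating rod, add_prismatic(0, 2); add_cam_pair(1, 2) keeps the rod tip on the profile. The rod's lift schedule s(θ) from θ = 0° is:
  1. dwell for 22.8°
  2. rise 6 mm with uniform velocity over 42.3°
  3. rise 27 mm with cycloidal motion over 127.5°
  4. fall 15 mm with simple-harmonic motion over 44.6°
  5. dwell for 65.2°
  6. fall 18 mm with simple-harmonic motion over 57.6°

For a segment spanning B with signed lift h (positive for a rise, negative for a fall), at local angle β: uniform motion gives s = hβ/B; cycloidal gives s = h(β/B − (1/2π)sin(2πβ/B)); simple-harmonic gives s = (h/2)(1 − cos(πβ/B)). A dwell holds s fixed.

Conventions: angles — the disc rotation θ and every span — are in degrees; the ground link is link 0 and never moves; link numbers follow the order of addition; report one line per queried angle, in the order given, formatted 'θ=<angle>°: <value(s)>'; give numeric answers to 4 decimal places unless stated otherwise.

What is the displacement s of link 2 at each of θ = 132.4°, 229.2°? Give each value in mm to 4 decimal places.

seg 1 [0°–22.8°] dwell: s stays 0.0000
seg 2 [22.8°–65.1°] uniform, h=6: full span → s += 6 → s = 6.0000
seg 3 [65.1°–192.6°] cycloidal, h=27: θ=132.4° here. β=67.3, B=127.5. 27·(0.5278 − sin(2π·0.5278)/(2π)) = 14.9997 → s = 20.9997
seg 3 [65.1°–192.6°] cycloidal, h=27: full span → s += 27 → s = 33.0000
seg 4 [192.6°–237.2°] simple-harmonic, h=-15: θ=229.2° here. β=36.6, B=44.6. -15/2·(1 − cos(π·0.8206)) = -13.8404 → s = 19.1596

θ=132.4°: 20.9997
θ=229.2°: 19.1596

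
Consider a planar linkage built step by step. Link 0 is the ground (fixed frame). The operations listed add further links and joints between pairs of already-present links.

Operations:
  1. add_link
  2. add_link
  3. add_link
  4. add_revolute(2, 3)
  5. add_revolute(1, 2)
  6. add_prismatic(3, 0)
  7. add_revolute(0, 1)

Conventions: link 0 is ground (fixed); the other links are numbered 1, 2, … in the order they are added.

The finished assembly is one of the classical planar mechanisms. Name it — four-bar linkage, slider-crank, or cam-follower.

links: 4 (incl. ground); joints: 3 revolute, 1 prismatic, 0 higher (cam) pair, forming one closed loop
4 links, 3 revolutes + 1 prismatic in one loop → slider-crank

slider-crank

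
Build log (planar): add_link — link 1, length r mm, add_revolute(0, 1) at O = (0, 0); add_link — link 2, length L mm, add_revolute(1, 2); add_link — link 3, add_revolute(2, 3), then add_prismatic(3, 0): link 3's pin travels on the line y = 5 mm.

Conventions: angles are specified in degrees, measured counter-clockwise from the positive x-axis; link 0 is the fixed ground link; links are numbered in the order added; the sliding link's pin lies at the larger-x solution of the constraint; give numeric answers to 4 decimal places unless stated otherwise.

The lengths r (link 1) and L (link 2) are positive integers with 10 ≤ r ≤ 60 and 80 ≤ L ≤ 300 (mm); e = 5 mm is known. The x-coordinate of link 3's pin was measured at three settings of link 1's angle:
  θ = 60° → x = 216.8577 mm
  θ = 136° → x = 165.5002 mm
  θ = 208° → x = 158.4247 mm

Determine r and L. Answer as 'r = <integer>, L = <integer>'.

constraint per measurement: (x − r cos θ)² + (r sin θ − e)² = L²
subtracting the θ₁ and θ₂ equations cancels the r² and L² terms:
r = (x₁² − x₂²) / (2[(x₁cos θ₁ + e sin θ₁) − (x₂cos θ₂ + e sin θ₂)]) = 43.0000 → r = 43
L² = (x₁ − r cos θ₁)² + (r sin θ₁ − e)² = 39203.9900 → L = 198.0000 → L = 198
check at θ₃=208°: x = 158.4247 (printed 158.4247) ✓

r = 43, L = 198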